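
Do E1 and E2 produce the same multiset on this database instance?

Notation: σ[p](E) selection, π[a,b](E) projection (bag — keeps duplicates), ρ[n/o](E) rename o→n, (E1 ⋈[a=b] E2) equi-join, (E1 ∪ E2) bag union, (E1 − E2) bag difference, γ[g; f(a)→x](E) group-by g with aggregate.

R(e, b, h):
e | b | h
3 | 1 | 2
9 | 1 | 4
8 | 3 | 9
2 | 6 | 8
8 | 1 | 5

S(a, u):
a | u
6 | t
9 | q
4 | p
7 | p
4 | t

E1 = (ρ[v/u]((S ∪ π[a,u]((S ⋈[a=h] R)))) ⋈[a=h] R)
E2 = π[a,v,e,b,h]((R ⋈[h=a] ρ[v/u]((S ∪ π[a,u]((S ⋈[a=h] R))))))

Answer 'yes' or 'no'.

E1 subexpression sizes:
  S → 5
  S → 5
  R → 5
  (S ⋈[a=h] R) → 3
  π[a,u]((S ⋈[a=h] R)) → 3
  (S ∪ π[a,u]((S ⋈[a=h] R))) → 8
  ρ[v/u]((S ∪ π[a,u]((S ⋈[a=h] R)))) → 8
  R → 5
  (ρ[v/u]((S ∪ π[a,u]((S ⋈[a=h] R)))) ⋈[a=h] R) → 6
E2 subexpression sizes:
  R → 5
  S → 5
  S → 5
  R → 5
  (S ⋈[a=h] R) → 3
  π[a,u]((S ⋈[a=h] R)) → 3
  (S ∪ π[a,u]((S ⋈[a=h] R))) → 8
  ρ[v/u]((S ∪ π[a,u]((S ⋈[a=h] R)))) → 8
  (R ⋈[h=a] ρ[v/u]((S ∪ π[a,u]((S ⋈[a=h] R))))) → 6
  π[a,v,e,b,h]((R ⋈[h=a] ρ[v/u]((S ∪ π[a,u]((S ⋈[a=h] R)))))) → 6

E1 and E2 produce the same multiset:
a | v | e | b | h
4 | p | 9 | 1 | 4
4 | p | 9 | 1 | 4
4 | t | 9 | 1 | 4
4 | t | 9 | 1 | 4
9 | q | 8 | 3 | 9
9 | q | 8 | 3 | 9

yes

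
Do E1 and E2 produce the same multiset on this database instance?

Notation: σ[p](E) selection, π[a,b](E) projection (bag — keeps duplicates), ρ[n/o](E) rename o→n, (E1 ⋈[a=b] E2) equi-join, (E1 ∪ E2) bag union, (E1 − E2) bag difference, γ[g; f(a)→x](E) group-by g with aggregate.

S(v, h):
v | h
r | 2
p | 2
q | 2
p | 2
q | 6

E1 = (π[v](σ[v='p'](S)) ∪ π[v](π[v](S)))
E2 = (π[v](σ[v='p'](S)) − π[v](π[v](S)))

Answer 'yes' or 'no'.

E1 subexpression sizes:
  S → 5
  σ[v='p'](S) → 2
  π[v](σ[v='p'](S)) → 2
  S → 5
  π[v](S) → 5
  π[v](π[v](S)) → 5
  (π[v](σ[v='p'](S)) ∪ π[v](π[v](S))) → 7
E2 subexpression sizes:
  S → 5
  σ[v='p'](S) → 2
  π[v](σ[v='p'](S)) → 2
  S → 5
  π[v](S) → 5
  π[v](π[v](S)) → 5
  (π[v](σ[v='p'](S)) − π[v](π[v](S))) → 0

E1 result:
v
p
p
p
p
q
q
r
E2 result:
v
(0 rows)
Witness: ('p',) appears 4× in E1 but 0× in E2.

no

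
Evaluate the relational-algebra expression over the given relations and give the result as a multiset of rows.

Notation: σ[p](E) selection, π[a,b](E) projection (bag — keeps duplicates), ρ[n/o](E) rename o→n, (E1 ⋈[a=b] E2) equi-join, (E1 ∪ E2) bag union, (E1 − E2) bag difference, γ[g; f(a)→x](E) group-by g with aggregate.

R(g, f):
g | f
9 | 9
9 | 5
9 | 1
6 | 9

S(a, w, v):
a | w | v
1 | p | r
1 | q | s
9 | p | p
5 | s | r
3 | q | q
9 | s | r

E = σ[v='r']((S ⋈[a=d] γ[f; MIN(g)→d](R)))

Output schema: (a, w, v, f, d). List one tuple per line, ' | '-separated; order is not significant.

Stepwise |·|:
  S → 6
  R → 4
  γ[f; MIN(g)→d](R) → 3
  (S ⋈[a=d] γ[f; MIN(g)→d](R)) → 4
  σ[v='r']((S ⋈[a=d] γ[f; MIN(g)→d](R))) → 2

== RESULT ==
a | w | v | f | d
9 | s | r | 1 | 9
9 | s | r | 5 | 9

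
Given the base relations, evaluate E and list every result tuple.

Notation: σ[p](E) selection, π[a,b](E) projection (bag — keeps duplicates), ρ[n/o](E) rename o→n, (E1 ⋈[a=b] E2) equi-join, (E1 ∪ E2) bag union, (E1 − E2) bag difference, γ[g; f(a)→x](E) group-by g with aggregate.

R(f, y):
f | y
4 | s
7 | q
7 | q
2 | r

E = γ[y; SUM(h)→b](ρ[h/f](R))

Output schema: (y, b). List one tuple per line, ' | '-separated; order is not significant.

Subexpression sizes:
  R → 4
  ρ[h/f](R) → 4
  γ[y; SUM(h)→b](ρ[h/f](R)) → 3

== RESULT ==
y | b
q | 14
r | 2
s | 4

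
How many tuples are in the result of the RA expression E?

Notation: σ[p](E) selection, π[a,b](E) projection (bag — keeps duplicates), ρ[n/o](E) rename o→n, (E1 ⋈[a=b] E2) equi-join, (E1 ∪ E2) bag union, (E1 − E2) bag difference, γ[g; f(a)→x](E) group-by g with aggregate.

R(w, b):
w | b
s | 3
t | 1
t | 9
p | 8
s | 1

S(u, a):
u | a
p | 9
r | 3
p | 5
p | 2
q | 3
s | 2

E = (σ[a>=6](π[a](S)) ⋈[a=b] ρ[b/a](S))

Per-node cardinality:
  S → 6
  π[a](S) → 6
  σ[a>=6](π[a](S)) → 1
  S → 6
  ρ[b/a](S) → 6
  (σ[a>=6](π[a](S)) ⋈[a=b] ρ[b/a](S)) → 1

|E| = 1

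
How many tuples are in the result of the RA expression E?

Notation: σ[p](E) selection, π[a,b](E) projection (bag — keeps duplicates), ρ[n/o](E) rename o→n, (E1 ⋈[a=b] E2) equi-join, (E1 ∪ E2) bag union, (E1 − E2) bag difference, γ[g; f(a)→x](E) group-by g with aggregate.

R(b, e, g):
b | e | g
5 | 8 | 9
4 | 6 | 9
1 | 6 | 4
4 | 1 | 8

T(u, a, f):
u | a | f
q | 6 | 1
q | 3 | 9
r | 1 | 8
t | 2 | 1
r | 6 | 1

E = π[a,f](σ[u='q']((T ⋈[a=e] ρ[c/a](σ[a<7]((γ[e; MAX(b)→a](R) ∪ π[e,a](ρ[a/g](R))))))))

Per-node cardinality:
  T → 5
  R → 4
  γ[e; MAX(b)→a](R) → 3
  R → 4
  ρ[a/g](R) → 4
  π[e,a](ρ[a/g](R)) → 4
  (γ[e; MAX(b)→a](R) ∪ π[e,a](ρ[a/g](R))) → 7
  σ[a<7]((γ[e; MAX(b)→a](R) ∪ π[e,a](ρ[a/g](R)))) → 4
  ρ[c/a](σ[a<7]((γ[e; MAX(b)→a](R) ∪ π[e,a](ρ[a/g](R))))) → 4
  (T ⋈[a=e] ρ[c/a](σ[a<7]((γ[e; MAX(b)→a](R) ∪ π[e,a](ρ[a/g](R)))))) → 5
  σ[u='q']((T ⋈[a=e] ρ[c/a](σ[a<7]((γ[e; MAX(b)→a](R) ∪ π[e,a](ρ[a/g](R))))))) → 2
  π[a,f](σ[u='q']((T ⋈[a=e] ρ[c/a](σ[a<7]((γ[e; MAX(b)→a](R) ∪ π[e,a](ρ[a/g](R)))))))) → 2

|E| = 2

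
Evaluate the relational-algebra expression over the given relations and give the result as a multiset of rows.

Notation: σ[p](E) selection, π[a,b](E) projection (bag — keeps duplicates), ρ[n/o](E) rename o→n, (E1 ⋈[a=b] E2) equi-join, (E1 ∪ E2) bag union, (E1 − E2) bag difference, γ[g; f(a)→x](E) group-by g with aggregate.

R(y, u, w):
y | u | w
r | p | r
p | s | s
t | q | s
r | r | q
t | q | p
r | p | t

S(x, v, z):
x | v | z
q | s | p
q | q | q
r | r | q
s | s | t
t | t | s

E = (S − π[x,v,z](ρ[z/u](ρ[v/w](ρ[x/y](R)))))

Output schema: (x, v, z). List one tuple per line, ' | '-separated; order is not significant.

Subexpression sizes:
  S → 5
  R → 6
  ρ[x/y](R) → 6
  ρ[v/w](ρ[x/y](R)) → 6
  ρ[z/u](ρ[v/w](ρ[x/y](R))) → 6
  π[x,v,z](ρ[z/u](ρ[v/w](ρ[x/y](R)))) → 6
  (S − π[x,v,z](ρ[z/u](ρ[v/w](ρ[x/y](R))))) → 5

== RESULT ==
x | v | z
q | q | q
q | s | p
r | r | q
s | s | t
t | t | s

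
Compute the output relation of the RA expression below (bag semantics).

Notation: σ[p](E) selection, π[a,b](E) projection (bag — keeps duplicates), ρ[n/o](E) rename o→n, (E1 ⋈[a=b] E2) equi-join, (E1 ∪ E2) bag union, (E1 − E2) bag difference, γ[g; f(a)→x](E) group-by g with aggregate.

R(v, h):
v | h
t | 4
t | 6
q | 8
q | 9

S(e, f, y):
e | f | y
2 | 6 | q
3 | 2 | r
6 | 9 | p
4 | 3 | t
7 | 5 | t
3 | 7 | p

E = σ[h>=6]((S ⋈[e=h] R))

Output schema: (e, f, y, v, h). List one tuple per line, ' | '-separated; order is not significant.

Stepwise |·|:
  S → 6
  R → 4
  (S ⋈[e=h] R) → 2
  σ[h>=6]((S ⋈[e=h] R)) → 1

== RESULT ==
e | f | y | v | h
6 | 9 | p | t | 6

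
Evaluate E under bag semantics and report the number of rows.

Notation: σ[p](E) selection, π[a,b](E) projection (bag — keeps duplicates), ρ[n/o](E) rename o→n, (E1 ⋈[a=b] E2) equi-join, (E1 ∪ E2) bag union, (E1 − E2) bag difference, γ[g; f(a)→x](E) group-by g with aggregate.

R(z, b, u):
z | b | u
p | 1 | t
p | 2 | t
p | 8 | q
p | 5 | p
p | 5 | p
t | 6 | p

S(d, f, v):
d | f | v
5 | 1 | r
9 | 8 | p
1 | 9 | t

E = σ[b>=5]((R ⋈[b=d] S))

Row counts bottom-up:
  R → 6
  S → 3
  (R ⋈[b=d] S) → 3
  σ[b>=5]((R ⋈[b=d] S)) → 2

|E| = 2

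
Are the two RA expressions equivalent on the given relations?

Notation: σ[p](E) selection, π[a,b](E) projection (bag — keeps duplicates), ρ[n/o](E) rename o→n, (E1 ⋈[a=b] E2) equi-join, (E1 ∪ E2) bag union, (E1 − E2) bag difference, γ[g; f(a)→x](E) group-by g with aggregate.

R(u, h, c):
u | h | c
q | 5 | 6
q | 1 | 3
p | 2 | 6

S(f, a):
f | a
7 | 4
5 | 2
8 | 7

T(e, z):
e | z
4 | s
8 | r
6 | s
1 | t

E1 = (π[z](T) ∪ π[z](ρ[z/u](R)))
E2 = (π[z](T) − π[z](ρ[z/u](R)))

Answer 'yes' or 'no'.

E1 row counts bottom-up:
  T → 4
  π[z](T) → 4
  R → 3
  ρ[z/u](R) → 3
  π[z](ρ[z/u](R)) → 3
  (π[z](T) ∪ π[z](ρ[z/u](R))) → 7
E2 row counts bottom-up:
  T → 4
  π[z](T) → 4
  R → 3
  ρ[z/u](R) → 3
  π[z](ρ[z/u](R)) → 3
  (π[z](T) − π[z](ρ[z/u](R))) → 4

E1 result:
z
p
q
q
r
s
s
t
E2 result:
z
r
s
s
t
Witness: ('p',) appears 1× in E1 but 0× in E2.

no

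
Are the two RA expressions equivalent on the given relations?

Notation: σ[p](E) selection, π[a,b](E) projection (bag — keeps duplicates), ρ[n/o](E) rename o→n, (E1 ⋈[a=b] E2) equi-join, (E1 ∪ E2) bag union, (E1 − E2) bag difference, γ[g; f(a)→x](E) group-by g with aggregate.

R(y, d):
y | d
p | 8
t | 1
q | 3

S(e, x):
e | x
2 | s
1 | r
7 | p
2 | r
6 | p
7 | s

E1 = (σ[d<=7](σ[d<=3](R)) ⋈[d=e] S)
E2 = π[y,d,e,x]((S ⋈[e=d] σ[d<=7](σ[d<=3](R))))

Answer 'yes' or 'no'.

E1 row counts bottom-up:
  R → 3
  σ[d<=3](R) → 2
  σ[d<=7](σ[d<=3](R)) → 2
  S → 6
  (σ[d<=7](σ[d<=3](R)) ⋈[d=e] S) → 1
E2 row counts bottom-up:
  S → 6
  R → 3
  σ[d<=3](R) → 2
  σ[d<=7](σ[d<=3](R)) → 2
  (S ⋈[e=d] σ[d<=7](σ[d<=3](R))) → 1
  π[y,d,e,x]((S ⋈[e=d] σ[d<=7](σ[d<=3](R)))) → 1

E1 and E2 produce the same multiset:
y | d | e | x
t | 1 | 1 | r

yes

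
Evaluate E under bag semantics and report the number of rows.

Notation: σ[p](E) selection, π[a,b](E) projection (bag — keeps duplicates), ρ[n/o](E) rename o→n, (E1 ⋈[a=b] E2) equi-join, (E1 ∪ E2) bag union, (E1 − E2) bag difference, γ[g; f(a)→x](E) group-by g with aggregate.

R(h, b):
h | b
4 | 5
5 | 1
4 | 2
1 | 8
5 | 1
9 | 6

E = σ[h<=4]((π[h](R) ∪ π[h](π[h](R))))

Stepwise |·|:
  R → 6
  π[h](R) → 6
  R → 6
  π[h](R) → 6
  π[h](π[h](R)) → 6
  (π[h](R) ∪ π[h](π[h](R))) → 12
  σ[h<=4]((π[h](R) ∪ π[h](π[h](R)))) → 6

|E| = 6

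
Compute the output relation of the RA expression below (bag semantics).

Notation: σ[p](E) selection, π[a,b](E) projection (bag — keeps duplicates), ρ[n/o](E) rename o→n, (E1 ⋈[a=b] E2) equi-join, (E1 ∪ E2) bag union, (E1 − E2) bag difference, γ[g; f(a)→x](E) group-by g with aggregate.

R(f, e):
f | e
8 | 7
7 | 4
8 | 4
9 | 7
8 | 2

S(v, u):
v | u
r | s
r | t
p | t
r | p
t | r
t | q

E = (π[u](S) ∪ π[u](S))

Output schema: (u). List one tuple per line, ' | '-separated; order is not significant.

Subexpression sizes:
  S → 6
  π[u](S) → 6
  S → 6
  π[u](S) → 6
  (π[u](S) ∪ π[u](S)) → 12

== RESULT ==
u
p
p
q
q
r
r
s
s
t
t
t
t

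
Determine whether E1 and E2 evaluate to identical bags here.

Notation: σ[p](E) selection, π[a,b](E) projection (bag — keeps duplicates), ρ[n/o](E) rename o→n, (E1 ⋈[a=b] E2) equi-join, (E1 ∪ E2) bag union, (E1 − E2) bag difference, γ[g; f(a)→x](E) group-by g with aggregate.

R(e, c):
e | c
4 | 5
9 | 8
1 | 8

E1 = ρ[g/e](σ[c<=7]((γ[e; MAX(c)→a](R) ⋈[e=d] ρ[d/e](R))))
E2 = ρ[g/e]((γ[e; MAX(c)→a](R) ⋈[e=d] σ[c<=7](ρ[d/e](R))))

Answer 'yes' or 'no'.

E1 row counts bottom-up:
  R → 3
  γ[e; MAX(c)→a](R) → 3
  R → 3
  ρ[d/e](R) → 3
  (γ[e; MAX(c)→a](R) ⋈[e=d] ρ[d/e](R)) → 3
  σ[c<=7]((γ[e; MAX(c)→a](R) ⋈[e=d] ρ[d/e](R))) → 1
  ρ[g/e](σ[c<=7]((γ[e; MAX(c)→a](R) ⋈[e=d] ρ[d/e](R)))) → 1
E2 row counts bottom-up:
  R → 3
  γ[e; MAX(c)→a](R) → 3
  R → 3
  ρ[d/e](R) → 3
  σ[c<=7](ρ[d/e](R)) → 1
  (γ[e; MAX(c)→a](R) ⋈[e=d] σ[c<=7](ρ[d/e](R))) → 1
  ρ[g/e]((γ[e; MAX(c)→a](R) ⋈[e=d] σ[c<=7](ρ[d/e](R)))) → 1

E1 and E2 produce the same multiset:
g | a | d | c
4 | 5 | 4 | 5

yes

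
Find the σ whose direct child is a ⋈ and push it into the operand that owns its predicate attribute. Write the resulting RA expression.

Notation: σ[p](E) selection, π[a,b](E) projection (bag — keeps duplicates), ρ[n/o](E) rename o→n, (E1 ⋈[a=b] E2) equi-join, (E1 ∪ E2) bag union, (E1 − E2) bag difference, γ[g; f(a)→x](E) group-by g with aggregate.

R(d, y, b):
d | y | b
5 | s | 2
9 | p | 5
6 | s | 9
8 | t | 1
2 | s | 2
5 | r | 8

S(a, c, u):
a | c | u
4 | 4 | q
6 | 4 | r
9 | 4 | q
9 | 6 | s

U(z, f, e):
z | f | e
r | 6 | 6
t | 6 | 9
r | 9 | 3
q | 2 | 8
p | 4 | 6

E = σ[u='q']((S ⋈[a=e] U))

σ filters on u, owned by the left side.
E' = (σ[u='q'](S) ⋈[a=e] U)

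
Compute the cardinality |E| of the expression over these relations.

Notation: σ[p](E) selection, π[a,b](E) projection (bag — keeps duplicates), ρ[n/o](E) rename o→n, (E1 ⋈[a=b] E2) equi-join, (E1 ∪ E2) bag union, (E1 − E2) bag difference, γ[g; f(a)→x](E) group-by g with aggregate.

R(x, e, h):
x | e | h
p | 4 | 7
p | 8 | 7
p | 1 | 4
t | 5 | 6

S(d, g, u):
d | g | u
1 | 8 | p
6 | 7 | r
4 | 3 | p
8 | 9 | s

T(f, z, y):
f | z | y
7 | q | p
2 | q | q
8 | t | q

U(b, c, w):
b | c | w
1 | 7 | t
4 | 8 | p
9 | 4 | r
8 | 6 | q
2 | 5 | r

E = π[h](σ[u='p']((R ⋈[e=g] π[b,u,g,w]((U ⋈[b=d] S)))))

Per-node cardinality:
  R → 4
  U → 5
  S → 4
  (U ⋈[b=d] S) → 3
  π[b,u,g,w]((U ⋈[b=d] S)) → 3
  (R ⋈[e=g] π[b,u,g,w]((U ⋈[b=d] S))) → 1
  σ[u='p']((R ⋈[e=g] π[b,u,g,w]((U ⋈[b=d] S)))) → 1
  π[h](σ[u='p']((R ⋈[e=g] π[b,u,g,w]((U ⋈[b=d] S))))) → 1

|E| = 1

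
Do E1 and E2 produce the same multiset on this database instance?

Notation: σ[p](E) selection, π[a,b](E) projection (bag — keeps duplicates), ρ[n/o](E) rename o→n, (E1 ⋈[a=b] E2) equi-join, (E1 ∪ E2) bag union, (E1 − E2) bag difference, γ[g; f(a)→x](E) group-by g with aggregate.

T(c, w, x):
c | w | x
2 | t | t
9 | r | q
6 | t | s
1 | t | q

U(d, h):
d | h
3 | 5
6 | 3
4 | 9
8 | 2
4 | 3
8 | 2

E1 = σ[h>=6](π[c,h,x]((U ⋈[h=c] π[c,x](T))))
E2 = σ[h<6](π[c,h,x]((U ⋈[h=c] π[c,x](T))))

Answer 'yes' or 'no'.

E1 per-node cardinality:
  U → 6
  T → 4
  π[c,x](T) → 4
  (U ⋈[h=c] π[c,x](T)) → 3
  π[c,h,x]((U ⋈[h=c] π[c,x](T))) → 3
  σ[h>=6](π[c,h,x]((U ⋈[h=c] π[c,x](T)))) → 1
E2 per-node cardinality:
  U → 6
  T → 4
  π[c,x](T) → 4
  (U ⋈[h=c] π[c,x](T)) → 3
  π[c,h,x]((U ⋈[h=c] π[c,x](T))) → 3
  σ[h<6](π[c,h,x]((U ⋈[h=c] π[c,x](T)))) → 2

E1 result:
c | h | x
9 | 9 | q
E2 result:
c | h | x
2 | 2 | t
2 | 2 | t
Witness: (9, 9, 'q') appears 1× in E1 but 0× in E2.

no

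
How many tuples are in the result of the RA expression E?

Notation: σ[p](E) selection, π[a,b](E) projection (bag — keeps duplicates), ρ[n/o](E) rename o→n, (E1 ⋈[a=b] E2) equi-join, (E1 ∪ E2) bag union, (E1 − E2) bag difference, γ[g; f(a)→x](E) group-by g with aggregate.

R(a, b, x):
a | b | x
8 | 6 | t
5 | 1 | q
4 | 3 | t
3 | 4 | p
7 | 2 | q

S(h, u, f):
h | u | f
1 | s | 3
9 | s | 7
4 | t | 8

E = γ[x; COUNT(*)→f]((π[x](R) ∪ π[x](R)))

Stepwise |·|:
  R → 5
  π[x](R) → 5
  R → 5
  π[x](R) → 5
  (π[x](R) ∪ π[x](R)) → 10
  γ[x; COUNT(*)→f]((π[x](R) ∪ π[x](R))) → 3

|E| = 3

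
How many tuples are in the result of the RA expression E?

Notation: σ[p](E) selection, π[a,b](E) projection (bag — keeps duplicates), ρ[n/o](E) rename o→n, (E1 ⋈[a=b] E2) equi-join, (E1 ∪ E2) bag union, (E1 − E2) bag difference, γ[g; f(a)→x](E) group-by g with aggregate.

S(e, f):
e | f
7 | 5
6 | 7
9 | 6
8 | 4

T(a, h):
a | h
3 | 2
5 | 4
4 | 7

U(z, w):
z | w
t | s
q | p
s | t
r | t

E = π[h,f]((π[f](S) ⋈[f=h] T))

Subexpression sizes:
  S → 4
  π[f](S) → 4
  T → 3
  (π[f](S) ⋈[f=h] T) → 2
  π[h,f]((π[f](S) ⋈[f=h] T)) → 2

|E| = 2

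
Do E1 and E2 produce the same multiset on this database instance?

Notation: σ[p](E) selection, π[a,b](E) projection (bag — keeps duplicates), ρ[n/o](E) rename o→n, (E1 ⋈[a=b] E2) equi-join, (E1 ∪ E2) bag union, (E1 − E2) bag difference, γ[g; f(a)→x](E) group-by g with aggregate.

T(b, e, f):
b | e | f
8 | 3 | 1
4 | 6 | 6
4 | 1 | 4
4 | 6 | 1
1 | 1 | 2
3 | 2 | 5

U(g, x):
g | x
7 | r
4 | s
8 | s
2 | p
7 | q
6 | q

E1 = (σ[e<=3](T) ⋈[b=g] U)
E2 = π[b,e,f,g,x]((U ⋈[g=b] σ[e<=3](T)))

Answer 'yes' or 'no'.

E1 per-node cardinality:
  T → 6
  σ[e<=3](T) → 4
  U → 6
  (σ[e<=3](T) ⋈[b=g] U) → 2
E2 per-node cardinality:
  U → 6
  T → 6
  σ[e<=3](T) → 4
  (U ⋈[g=b] σ[e<=3](T)) → 2
  π[b,e,f,g,x]((U ⋈[g=b] σ[e<=3](T))) → 2

E1 and E2 produce the same multiset:
b | e | f | g | x
4 | 1 | 4 | 4 | s
8 | 3 | 1 | 8 | s

yes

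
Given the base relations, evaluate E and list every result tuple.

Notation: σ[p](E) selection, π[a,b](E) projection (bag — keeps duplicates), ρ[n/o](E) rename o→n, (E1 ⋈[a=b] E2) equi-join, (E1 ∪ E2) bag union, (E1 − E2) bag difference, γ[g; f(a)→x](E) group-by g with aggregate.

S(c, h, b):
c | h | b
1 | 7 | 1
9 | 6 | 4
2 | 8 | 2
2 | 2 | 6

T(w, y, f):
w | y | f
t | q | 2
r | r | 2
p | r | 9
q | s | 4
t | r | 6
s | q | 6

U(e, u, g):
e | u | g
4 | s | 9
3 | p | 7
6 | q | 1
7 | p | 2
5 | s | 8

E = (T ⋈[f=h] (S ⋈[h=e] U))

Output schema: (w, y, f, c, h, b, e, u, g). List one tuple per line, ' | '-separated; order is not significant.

Row counts bottom-up:
  T → 6
  S → 4
  U → 5
  (S ⋈[h=e] U) → 2
  (T ⋈[f=h] (S ⋈[h=e] U)) → 2

== RESULT ==
w | y | f | c | h | b | e | u | g
s | q | 6 | 9 | 6 | 4 | 6 | q | 1
t | r | 6 | 9 | 6 | 4 | 6 | q | 1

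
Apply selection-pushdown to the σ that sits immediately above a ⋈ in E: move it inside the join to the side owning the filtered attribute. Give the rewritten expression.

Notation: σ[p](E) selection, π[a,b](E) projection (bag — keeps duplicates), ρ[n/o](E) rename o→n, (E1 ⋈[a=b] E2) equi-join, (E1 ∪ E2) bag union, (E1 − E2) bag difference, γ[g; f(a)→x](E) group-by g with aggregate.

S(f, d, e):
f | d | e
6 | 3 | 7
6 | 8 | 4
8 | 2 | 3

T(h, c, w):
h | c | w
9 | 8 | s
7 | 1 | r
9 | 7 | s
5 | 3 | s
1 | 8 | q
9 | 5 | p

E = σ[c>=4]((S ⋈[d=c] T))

σ filters on c, owned by the right side.
E' = (S ⋈[d=c] σ[c>=4](T))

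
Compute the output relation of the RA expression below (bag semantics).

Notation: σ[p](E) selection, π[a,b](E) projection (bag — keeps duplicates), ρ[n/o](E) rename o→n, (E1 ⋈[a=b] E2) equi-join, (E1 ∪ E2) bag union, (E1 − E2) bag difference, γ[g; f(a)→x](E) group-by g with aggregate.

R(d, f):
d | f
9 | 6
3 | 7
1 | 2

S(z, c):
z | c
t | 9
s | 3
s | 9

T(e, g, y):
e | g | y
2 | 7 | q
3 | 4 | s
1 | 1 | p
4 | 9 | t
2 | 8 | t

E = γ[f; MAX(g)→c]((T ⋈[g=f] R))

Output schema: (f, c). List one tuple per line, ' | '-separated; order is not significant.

Stepwise |·|:
  T → 5
  R → 3
  (T ⋈[g=f] R) → 1
  γ[f; MAX(g)→c]((T ⋈[g=f] R)) → 1

== RESULT ==
f | c
7 | 7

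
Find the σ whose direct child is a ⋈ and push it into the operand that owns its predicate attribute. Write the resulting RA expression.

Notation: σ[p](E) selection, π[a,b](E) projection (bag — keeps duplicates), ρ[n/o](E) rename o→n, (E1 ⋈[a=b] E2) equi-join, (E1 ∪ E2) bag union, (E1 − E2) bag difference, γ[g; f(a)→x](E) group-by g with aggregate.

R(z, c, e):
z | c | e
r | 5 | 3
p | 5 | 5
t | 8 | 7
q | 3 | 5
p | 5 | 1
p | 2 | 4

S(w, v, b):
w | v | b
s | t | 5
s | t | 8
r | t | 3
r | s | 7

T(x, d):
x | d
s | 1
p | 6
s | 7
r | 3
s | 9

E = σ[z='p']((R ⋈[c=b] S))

σ filters on z, owned by the left side.
E' = (σ[z='p'](R) ⋈[c=b] S)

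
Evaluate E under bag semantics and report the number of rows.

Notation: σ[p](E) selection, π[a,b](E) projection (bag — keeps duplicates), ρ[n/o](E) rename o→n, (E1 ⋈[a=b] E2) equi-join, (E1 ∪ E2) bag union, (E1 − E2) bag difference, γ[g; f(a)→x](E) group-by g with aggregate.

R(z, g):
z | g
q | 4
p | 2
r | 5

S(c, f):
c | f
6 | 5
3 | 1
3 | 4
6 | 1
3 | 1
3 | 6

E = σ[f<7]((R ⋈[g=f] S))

Stepwise |·|:
  R → 3
  S → 6
  (R ⋈[g=f] S) → 2
  σ[f<7]((R ⋈[g=f] S)) → 2

|E| = 2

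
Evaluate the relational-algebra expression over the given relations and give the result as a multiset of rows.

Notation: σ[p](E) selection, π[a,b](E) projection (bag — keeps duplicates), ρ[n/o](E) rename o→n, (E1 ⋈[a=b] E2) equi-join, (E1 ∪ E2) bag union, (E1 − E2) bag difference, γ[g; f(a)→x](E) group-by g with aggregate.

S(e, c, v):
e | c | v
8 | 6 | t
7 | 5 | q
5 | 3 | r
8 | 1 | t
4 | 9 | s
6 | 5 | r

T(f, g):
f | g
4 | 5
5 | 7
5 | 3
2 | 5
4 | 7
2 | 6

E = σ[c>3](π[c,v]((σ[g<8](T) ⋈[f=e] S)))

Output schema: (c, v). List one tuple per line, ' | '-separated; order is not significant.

Stepwise |·|:
  T → 6
  σ[g<8](T) → 6
  S → 6
  (σ[g<8](T) ⋈[f=e] S) → 4
  π[c,v]((σ[g<8](T) ⋈[f=e] S)) → 4
  σ[c>3](π[c,v]((σ[g<8](T) ⋈[f=e] S))) → 2

== RESULT ==
c | v
9 | s
9 | s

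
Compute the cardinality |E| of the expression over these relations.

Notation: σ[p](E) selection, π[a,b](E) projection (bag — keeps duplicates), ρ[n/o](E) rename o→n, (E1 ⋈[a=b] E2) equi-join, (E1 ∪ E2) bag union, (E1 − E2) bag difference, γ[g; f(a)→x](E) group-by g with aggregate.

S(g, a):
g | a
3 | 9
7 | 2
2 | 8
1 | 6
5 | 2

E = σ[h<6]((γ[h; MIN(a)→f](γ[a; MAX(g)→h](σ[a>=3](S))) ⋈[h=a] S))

Stepwise |·|:
  S → 5
  σ[a>=3](S) → 3
  γ[a; MAX(g)→h](σ[a>=3](S)) → 3
  γ[h; MIN(a)→f](γ[a; MAX(g)→h](σ[a>=3](S))) → 3
  S → 5
  (γ[h; MIN(a)→f](γ[a; MAX(g)→h](σ[a>=3](S))) ⋈[h=a] S) → 2
  σ[h<6]((γ[h; MIN(a)→f](γ[a; MAX(g)→h](σ[a>=3](S))) ⋈[h=a] S)) → 2

|E| = 2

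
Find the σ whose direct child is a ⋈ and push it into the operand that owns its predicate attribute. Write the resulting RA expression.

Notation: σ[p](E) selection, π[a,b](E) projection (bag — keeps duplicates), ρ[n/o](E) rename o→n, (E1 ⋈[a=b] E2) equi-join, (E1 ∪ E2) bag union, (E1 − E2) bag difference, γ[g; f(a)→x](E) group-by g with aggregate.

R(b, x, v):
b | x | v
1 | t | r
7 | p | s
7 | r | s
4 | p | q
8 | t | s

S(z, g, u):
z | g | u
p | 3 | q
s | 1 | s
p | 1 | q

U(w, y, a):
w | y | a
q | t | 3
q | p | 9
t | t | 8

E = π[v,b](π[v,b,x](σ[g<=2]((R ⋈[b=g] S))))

σ filters on g, owned by the right side.
E' = π[v,b](π[v,b,x]((R ⋈[b=g] σ[g<=2](S))))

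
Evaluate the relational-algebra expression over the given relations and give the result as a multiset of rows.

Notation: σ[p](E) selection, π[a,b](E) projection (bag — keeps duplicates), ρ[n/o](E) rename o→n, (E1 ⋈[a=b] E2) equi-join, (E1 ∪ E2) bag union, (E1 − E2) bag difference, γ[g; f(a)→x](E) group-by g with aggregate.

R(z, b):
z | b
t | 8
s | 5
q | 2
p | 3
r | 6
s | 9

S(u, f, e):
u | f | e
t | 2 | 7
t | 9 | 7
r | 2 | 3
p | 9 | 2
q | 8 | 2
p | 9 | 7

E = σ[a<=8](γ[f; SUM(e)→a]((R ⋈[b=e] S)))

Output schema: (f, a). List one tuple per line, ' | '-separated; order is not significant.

Row counts bottom-up:
  R → 6
  S → 6
  (R ⋈[b=e] S) → 3
  γ[f; SUM(e)→a]((R ⋈[b=e] S)) → 3
  σ[a<=8](γ[f; SUM(e)→a]((R ⋈[b=e] S))) → 3

== RESULT ==
f | a
2 | 3
8 | 2
9 | 2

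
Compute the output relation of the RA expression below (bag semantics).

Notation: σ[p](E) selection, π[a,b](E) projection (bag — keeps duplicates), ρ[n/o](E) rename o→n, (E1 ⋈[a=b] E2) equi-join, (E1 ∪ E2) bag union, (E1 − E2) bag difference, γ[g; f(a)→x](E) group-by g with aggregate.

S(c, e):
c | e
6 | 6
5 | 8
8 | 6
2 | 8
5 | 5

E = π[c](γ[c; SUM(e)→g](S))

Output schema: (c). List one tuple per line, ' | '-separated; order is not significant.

Per-node cardinality:
  S → 5
  γ[c; SUM(e)→g](S) → 4
  π[c](γ[c; SUM(e)→g](S)) → 4

== RESULT ==
c
2
5
6
8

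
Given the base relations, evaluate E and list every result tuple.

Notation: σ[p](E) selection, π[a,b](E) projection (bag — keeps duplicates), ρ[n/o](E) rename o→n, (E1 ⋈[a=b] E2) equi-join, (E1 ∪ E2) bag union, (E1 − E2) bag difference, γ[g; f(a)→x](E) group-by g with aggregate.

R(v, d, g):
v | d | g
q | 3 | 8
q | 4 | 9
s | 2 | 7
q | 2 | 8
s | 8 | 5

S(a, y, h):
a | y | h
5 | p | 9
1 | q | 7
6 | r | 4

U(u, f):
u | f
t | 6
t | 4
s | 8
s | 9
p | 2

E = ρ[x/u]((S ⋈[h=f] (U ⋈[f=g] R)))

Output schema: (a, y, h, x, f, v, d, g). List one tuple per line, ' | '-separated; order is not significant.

Stepwise |·|:
  S → 3
  U → 5
  R → 5
  (U ⋈[f=g] R) → 3
  (S ⋈[h=f] (U ⋈[f=g] R)) → 1
  ρ[x/u]((S ⋈[h=f] (U ⋈[f=g] R))) → 1

== RESULT ==
a | y | h | x | f | v | d | g
5 | p | 9 | s | 9 | q | 4 | 9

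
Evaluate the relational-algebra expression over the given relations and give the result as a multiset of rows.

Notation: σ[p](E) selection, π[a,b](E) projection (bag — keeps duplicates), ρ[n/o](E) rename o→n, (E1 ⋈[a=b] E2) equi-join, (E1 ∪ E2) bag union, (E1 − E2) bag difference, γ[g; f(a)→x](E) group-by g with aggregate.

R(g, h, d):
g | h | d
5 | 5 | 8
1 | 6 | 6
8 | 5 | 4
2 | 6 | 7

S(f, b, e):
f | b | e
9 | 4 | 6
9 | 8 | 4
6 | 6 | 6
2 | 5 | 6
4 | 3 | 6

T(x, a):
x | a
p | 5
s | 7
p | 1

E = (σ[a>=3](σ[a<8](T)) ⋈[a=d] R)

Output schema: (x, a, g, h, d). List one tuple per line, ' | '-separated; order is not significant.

Row counts bottom-up:
  T → 3
  σ[a<8](T) → 3
  σ[a>=3](σ[a<8](T)) → 2
  R → 4
  (σ[a>=3](σ[a<8](T)) ⋈[a=d] R) → 1

== RESULT ==
x | a | g | h | d
s | 7 | 2 | 6 | 7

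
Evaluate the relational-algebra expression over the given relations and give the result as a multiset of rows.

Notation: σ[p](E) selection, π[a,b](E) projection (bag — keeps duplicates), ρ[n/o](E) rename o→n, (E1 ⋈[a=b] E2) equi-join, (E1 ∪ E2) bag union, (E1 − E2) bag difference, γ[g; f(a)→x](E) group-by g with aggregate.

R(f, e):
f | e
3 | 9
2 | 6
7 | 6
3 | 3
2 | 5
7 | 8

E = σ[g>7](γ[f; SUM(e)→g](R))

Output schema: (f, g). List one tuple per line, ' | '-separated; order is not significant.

Subexpression sizes:
  R → 6
  γ[f; SUM(e)→g](R) → 3
  σ[g>7](γ[f; SUM(e)→g](R)) → 3

== RESULT ==
f | g
2 | 11
3 | 12
7 | 14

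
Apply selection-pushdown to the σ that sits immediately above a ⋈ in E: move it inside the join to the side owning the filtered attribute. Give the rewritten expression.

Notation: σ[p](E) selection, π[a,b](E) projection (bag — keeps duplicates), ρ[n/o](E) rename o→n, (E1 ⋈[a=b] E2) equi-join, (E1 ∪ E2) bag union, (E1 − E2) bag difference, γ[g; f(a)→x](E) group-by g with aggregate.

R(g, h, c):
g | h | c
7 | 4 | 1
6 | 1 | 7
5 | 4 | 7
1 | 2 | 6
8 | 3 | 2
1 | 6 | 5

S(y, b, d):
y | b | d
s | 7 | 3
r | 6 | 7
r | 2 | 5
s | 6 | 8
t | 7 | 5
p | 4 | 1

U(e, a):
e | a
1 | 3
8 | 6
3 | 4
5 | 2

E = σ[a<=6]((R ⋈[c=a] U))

σ filters on a, owned by the right side.
E' = (R ⋈[c=a] σ[a<=6](U))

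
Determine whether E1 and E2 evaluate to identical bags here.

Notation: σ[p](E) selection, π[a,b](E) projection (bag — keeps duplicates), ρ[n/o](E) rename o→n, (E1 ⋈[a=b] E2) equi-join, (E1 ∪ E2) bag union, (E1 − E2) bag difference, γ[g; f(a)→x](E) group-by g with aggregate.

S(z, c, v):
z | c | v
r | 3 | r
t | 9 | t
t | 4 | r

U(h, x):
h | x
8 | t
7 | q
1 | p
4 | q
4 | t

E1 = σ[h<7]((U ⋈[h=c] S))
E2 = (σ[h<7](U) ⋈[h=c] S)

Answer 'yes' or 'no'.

E1 subexpression sizes:
  U → 5
  S → 3
  (U ⋈[h=c] S) → 2
  σ[h<7]((U ⋈[h=c] S)) → 2
E2 subexpression sizes:
  U → 5
  σ[h<7](U) → 3
  S → 3
  (σ[h<7](U) ⋈[h=c] S) → 2

E1 and E2 produce the same multiset:
h | x | z | c | v
4 | q | t | 4 | r
4 | t | t | 4 | r

yes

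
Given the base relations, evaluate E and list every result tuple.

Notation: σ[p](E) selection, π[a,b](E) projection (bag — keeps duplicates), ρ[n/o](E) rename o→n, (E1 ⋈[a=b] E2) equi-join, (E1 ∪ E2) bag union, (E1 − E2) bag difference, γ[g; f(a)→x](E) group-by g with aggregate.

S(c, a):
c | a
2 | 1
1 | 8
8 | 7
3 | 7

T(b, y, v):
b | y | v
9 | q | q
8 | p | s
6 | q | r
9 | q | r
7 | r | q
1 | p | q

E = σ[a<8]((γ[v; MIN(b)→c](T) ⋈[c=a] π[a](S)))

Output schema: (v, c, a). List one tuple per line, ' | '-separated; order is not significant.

Per-node cardinality:
  T → 6
  γ[v; MIN(b)→c](T) → 3
  S → 4
  π[a](S) → 4
  (γ[v; MIN(b)→c](T) ⋈[c=a] π[a](S)) → 2
  σ[a<8]((γ[v; MIN(b)→c](T) ⋈[c=a] π[a](S))) → 1

== RESULT ==
v | c | a
q | 1 | 1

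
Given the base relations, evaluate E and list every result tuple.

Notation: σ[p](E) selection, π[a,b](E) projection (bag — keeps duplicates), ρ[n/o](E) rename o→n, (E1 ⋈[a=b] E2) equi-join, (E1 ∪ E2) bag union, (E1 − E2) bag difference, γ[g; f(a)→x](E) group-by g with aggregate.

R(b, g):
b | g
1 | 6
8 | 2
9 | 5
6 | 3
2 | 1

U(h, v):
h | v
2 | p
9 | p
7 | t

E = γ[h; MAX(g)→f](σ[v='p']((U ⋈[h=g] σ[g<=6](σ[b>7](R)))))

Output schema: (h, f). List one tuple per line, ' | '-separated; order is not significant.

Row counts bottom-up:
  U → 3
  R → 5
  σ[b>7](R) → 2
  σ[g<=6](σ[b>7](R)) → 2
  (U ⋈[h=g] σ[g<=6](σ[b>7](R))) → 1
  σ[v='p']((U ⋈[h=g] σ[g<=6](σ[b>7](R)))) → 1
  γ[h; MAX(g)→f](σ[v='p']((U ⋈[h=g] σ[g<=6](σ[b>7](R))))) → 1

== RESULT ==
h | f
2 | 2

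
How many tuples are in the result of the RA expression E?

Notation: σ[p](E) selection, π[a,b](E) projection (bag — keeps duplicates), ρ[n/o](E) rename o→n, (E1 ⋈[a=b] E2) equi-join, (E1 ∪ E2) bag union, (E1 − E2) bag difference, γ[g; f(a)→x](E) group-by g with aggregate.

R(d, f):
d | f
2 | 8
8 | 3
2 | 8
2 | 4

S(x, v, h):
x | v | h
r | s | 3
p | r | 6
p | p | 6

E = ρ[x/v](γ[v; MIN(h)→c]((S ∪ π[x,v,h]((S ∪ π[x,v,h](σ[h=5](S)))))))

Subexpression sizes:
  S → 3
  S → 3
  S → 3
  σ[h=5](S) → 0
  π[x,v,h](σ[h=5](S)) → 0
  (S ∪ π[x,v,h](σ[h=5](S))) → 3
  π[x,v,h]((S ∪ π[x,v,h](σ[h=5](S)))) → 3
  (S ∪ π[x,v,h]((S ∪ π[x,v,h](σ[h=5](S))))) → 6
  γ[v; MIN(h)→c]((S ∪ π[x,v,h]((S ∪ π[x,v,h](σ[h=5](S)))))) → 3
  ρ[x/v](γ[v; MIN(h)→c]((S ∪ π[x,v,h]((S ∪ π[x,v,h](σ[h=5](S))))))) → 3

|E| = 3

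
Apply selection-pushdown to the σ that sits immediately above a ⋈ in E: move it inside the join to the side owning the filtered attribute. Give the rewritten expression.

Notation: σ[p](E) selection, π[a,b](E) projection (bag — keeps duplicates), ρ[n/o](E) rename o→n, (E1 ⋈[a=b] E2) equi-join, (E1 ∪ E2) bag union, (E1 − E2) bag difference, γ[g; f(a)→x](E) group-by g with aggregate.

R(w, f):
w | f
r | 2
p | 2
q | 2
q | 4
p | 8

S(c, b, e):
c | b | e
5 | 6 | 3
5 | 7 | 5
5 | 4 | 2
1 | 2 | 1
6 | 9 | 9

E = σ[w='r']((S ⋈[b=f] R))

σ filters on w, owned by the right side.
E' = (S ⋈[b=f] σ[w='r'](R))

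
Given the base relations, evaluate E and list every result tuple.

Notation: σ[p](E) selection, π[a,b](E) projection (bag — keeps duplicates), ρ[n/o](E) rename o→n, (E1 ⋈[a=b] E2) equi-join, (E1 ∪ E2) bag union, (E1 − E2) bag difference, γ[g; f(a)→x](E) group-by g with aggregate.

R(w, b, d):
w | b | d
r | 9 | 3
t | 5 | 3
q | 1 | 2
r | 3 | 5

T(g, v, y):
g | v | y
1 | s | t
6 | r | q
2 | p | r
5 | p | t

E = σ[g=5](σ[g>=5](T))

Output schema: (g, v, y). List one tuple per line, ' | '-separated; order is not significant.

Subexpression sizes:
  T → 4
  σ[g>=5](T) → 2
  σ[g=5](σ[g>=5](T)) → 1

== RESULT ==
g | v | y
5 | p | t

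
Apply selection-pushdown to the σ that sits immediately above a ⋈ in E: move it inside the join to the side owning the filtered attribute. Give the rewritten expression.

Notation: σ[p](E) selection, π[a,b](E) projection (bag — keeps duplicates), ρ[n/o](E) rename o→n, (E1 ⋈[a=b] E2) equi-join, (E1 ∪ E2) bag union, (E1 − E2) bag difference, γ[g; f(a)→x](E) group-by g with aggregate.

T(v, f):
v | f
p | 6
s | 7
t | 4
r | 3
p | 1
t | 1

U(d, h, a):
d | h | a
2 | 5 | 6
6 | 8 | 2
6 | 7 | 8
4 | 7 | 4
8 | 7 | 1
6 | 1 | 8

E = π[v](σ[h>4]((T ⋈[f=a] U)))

σ filters on h, owned by the right side.
E' = π[v]((T ⋈[f=a] σ[h>4](U)))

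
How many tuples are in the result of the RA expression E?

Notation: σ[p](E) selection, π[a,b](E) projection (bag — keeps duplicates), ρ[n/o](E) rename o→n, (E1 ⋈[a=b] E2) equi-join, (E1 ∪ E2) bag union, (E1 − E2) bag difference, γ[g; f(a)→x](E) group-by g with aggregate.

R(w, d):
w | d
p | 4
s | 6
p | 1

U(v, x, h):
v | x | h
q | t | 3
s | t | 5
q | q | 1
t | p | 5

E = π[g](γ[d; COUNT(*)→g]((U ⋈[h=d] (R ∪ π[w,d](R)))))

Subexpression sizes:
  U → 4
  R → 3
  R → 3
  π[w,d](R) → 3
  (R ∪ π[w,d](R)) → 6
  (U ⋈[h=d] (R ∪ π[w,d](R))) → 2
  γ[d; COUNT(*)→g]((U ⋈[h=d] (R ∪ π[w,d](R)))) → 1
  π[g](γ[d; COUNT(*)→g]((U ⋈[h=d] (R ∪ π[w,d](R))))) → 1

|E| = 1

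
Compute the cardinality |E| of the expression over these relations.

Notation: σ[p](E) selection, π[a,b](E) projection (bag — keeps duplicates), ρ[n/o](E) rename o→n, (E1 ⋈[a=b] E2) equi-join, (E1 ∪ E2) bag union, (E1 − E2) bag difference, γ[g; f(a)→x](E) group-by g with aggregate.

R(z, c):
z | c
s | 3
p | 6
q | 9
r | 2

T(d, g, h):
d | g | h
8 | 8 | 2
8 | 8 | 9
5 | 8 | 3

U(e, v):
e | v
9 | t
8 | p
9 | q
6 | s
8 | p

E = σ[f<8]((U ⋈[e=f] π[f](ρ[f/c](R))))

Row counts bottom-up:
  U → 5
  R → 4
  ρ[f/c](R) → 4
  π[f](ρ[f/c](R)) → 4
  (U ⋈[e=f] π[f](ρ[f/c](R))) → 3
  σ[f<8]((U ⋈[e=f] π[f](ρ[f/c](R)))) → 1

|E| = 1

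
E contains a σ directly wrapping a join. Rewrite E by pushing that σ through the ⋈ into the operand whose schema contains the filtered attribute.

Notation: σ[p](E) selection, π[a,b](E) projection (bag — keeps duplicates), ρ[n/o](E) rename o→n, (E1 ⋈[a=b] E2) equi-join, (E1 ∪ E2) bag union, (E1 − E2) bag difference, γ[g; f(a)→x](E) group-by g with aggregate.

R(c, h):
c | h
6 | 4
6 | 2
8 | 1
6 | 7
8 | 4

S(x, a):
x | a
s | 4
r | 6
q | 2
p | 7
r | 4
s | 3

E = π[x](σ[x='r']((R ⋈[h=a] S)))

σ filters on x, owned by the right side.
E' = π[x]((R ⋈[h=a] σ[x='r'](S)))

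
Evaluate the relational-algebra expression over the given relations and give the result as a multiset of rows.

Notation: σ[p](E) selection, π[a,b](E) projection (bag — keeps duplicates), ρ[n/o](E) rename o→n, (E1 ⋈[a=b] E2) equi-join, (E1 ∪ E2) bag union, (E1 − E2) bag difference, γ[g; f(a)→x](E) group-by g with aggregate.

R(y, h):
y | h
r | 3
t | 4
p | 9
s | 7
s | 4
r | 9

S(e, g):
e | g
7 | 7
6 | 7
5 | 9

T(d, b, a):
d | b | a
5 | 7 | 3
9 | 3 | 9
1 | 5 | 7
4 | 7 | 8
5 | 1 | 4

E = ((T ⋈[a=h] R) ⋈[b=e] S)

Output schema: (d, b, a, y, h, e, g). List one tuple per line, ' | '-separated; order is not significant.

Per-node cardinality:
  T → 5
  R → 6
  (T ⋈[a=h] R) → 6
  S → 3
  ((T ⋈[a=h] R) ⋈[b=e] S) → 2

== RESULT ==
d | b | a | y | h | e | g
1 | 5 | 7 | s | 7 | 5 | 9
5 | 7 | 3 | r | 3 | 7 | 7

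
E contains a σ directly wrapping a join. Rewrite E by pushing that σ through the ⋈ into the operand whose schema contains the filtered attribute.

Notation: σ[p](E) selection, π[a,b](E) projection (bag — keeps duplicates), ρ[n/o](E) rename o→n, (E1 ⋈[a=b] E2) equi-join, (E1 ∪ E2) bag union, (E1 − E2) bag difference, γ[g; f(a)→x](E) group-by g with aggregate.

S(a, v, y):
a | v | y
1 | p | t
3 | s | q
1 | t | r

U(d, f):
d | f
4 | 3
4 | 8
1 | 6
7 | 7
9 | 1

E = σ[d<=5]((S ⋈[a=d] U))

σ filters on d, owned by the right side.
E' = (S ⋈[a=d] σ[d<=5](U))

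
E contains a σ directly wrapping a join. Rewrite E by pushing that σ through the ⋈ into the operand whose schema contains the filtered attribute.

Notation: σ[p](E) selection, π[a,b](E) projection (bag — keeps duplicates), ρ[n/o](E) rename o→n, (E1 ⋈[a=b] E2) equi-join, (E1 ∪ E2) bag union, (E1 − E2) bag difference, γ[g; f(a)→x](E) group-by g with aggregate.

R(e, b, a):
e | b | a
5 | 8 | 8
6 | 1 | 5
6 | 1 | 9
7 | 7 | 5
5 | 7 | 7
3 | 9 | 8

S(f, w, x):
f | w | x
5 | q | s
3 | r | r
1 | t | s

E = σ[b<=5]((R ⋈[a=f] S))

σ filters on b, owned by the left side.
E' = (σ[b<=5](R) ⋈[a=f] S)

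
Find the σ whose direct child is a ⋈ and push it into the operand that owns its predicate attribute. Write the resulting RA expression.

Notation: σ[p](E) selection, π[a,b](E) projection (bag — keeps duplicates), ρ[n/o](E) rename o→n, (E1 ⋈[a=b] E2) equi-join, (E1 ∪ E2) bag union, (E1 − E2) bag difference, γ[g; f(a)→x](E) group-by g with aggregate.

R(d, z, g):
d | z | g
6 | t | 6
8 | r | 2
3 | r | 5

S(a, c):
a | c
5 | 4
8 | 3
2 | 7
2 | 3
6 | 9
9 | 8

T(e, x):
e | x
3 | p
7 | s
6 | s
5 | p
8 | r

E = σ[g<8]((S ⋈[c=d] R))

σ filters on g, owned by the right side.
E' = (S ⋈[c=d] σ[g<8](R))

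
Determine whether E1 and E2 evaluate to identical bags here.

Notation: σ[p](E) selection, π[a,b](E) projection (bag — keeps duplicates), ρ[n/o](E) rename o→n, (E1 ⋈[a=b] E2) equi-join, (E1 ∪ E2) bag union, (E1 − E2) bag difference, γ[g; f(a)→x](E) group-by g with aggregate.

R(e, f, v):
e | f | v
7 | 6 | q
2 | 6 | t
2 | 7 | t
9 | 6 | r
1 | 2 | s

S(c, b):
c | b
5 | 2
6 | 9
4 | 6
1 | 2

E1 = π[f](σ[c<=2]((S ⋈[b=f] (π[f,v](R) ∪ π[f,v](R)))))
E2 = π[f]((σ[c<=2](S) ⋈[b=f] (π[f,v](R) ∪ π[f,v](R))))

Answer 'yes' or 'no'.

E1 stepwise |·|:
  S → 4
  R → 5
  π[f,v](R) → 5
  R → 5
  π[f,v](R) → 5
  (π[f,v](R) ∪ π[f,v](R)) → 10
  (S ⋈[b=f] (π[f,v](R) ∪ π[f,v](R))) → 10
  σ[c<=2]((S ⋈[b=f] (π[f,v](R) ∪ π[f,v](R)))) → 2
  π[f](σ[c<=2]((S ⋈[b=f] (π[f,v](R) ∪ π[f,v](R))))) → 2
E2 stepwise |·|:
  S → 4
  σ[c<=2](S) → 1
  R → 5
  π[f,v](R) → 5
  R → 5
  π[f,v](R) → 5
  (π[f,v](R) ∪ π[f,v](R)) → 10
  (σ[c<=2](S) ⋈[b=f] (π[f,v](R) ∪ π[f,v](R))) → 2
  π[f]((σ[c<=2](S) ⋈[b=f] (π[f,v](R) ∪ π[f,v](R)))) → 2

E1 and E2 produce the same multiset:
f
2
2

yes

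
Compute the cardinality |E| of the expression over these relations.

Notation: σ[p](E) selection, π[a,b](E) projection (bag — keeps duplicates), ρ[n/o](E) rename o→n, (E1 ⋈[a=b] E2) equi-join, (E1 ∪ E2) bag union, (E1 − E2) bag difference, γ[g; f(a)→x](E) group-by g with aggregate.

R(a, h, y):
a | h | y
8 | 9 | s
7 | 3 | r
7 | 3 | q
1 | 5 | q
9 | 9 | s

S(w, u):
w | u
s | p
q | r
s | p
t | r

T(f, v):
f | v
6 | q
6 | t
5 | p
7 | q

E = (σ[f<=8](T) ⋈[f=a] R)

Row counts bottom-up:
  T → 4
  σ[f<=8](T) → 4
  R → 5
  (σ[f<=8](T) ⋈[f=a] R) → 2

|E| = 2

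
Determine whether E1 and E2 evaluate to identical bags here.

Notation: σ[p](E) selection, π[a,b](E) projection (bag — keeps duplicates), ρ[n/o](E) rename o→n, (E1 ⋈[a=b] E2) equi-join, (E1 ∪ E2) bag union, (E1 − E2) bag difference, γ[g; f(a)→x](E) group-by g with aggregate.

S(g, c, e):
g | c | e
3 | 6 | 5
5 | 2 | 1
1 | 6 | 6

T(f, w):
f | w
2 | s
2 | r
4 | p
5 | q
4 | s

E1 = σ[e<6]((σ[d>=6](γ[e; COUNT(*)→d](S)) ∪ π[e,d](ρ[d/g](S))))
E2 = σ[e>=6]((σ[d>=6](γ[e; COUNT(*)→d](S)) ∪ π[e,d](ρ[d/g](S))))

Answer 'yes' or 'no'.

E1 per-node cardinality:
  S → 3
  γ[e; COUNT(*)→d](S) → 3
  σ[d>=6](γ[e; COUNT(*)→d](S)) → 0
  S → 3
  ρ[d/g](S) → 3
  π[e,d](ρ[d/g](S)) → 3
  (σ[d>=6](γ[e; COUNT(*)→d](S)) ∪ π[e,d](ρ[d/g](S))) → 3
  σ[e<6]((σ[d>=6](γ[e; COUNT(*)→d](S)) ∪ π[e,d](ρ[d/g](S)))) → 2
E2 per-node cardinality:
  S → 3
  γ[e; COUNT(*)→d](S) → 3
  σ[d>=6](γ[e; COUNT(*)→d](S)) → 0
  S → 3
  ρ[d/g](S) → 3
  π[e,d](ρ[d/g](S)) → 3
  (σ[d>=6](γ[e; COUNT(*)→d](S)) ∪ π[e,d](ρ[d/g](S))) → 3
  σ[e>=6]((σ[d>=6](γ[e; COUNT(*)→d](S)) ∪ π[e,d](ρ[d/g](S)))) → 1

E1 result:
e | d
1 | 5
5 | 3
E2 result:
e | d
6 | 1
Witness: (5, 3) appears 1× in E1 but 0× in E2.

no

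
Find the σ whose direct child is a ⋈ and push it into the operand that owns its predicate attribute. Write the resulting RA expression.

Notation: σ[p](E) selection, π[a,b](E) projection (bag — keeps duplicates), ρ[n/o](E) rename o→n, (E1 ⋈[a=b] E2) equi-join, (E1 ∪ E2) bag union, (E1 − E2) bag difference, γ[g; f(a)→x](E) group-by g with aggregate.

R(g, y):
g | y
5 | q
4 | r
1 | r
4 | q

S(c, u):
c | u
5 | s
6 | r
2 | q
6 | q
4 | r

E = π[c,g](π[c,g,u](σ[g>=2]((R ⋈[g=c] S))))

σ filters on g, owned by the left side.
E' = π[c,g](π[c,g,u]((σ[g>=2](R) ⋈[g=c] S)))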